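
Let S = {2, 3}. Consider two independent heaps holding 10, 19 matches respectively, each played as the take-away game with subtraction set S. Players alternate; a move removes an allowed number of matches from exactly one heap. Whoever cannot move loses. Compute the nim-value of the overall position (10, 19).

All heaps use S = {2, 3}:
G(0) = 0
G(1) = mex{} = 0
G(2) = mex{0} = 1
G(3) = mex{0,0} = 1
G(4) = mex{1,0} = 2
G(5) = mex{1,1} = 0
G(6) = mex{2,1} = 0
G(7) = mex{0,2} = 1
G(8) = mex{0,0} = 1
G(9) = mex{1,0} = 2
G(10) = mex{1,1} = 0
G(11) = mex{2,1} = 0
G(12) = mex{0,2} = 1
G(13) = mex{0,0} = 1
G(14) = mex{1,0} = 2
G(15) = mex{1,1} = 0
G(16) = mex{2,1} = 0
G(17) = mex{0,2} = 1
G(18) = mex{0,0} = 1
G(19) = mex{1,0} = 2
Heap A: G(10) = 0.
Heap B: G(19) = 2.
Combined Grundy value = 0 ⊕ 2 = 2.

2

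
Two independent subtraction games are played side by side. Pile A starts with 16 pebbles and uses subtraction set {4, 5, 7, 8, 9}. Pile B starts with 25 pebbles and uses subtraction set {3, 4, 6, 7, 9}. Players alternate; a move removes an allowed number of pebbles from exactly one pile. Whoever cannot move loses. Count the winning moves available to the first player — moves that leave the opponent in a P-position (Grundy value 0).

Pile A, S = {4, 5, 7, 8, 9}:
n :  0  1  2  3  4  5  6  7  8  9 10 11 12 13 14 15 16
G :  0  0  0  0  1  1  1  1  2  2  2  2  3  0  0  0  0
G_A(16) = 0.
Pile B, S = {3, 4, 6, 7, 9}:
n :  0  1  2  3  4  5  6  7  8  9 10 11 12 13 14 15 16 17 18 19 20 21 22 23 24 25
G :  0  0  0  1  1  1  2  2  2  3  3  3  0  0  0  1  1  1  2  2  2  3  3  3  0  0
G_B(25) = 0.
Combined Grundy value = 0 ⊕ 0 = 0.
A winning move leaves total XOR = 0, i.e. changes one component's Grundy value g to g ⊕ X where X is the current total.
Pile A: target g' = 0⊕0 = 0, but every legal move changes the Grundy value (mex property), so 0 moves.
Pile B: target g' = 0⊕0 = 0, but every legal move changes the Grundy value (mex property), so 0 moves.

0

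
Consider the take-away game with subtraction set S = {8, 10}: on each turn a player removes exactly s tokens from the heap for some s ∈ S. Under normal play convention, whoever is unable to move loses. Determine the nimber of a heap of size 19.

0

n :  0  1  2  3  4  5  6  7  8  9 10 11 12 13 14 15 16 17 18 19
G :  0  0  0  0  0  0  0  0  1  1  1  1  1  1  1  1  2  2  0  0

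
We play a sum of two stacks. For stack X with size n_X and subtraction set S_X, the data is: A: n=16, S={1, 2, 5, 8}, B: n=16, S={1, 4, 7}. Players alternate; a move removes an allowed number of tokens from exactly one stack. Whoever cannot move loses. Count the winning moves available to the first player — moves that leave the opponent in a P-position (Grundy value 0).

Stack A, S = {1, 2, 5, 8}:
G(0) = 0
G(1) = mex{0} = 1
G(2) = mex{1,0} = 2
G(3) = mex{2,1} = 0
G(4) = mex{0,2} = 1
G(5) = mex{1,0,0} = 2
G(6) = mex{2,1,1} = 0
G(7) = mex{0,2,2} = 1
G(8) = mex{1,0,0,0} = 2
G(9) = mex{2,1,1,1} = 0
G(10) = mex{0,2,2,2} = 1
G(11) = mex{1,0,0,0} = 2
G(12) = mex{2,1,1,1} = 0
G(13) = mex{0,2,2,2} = 1
G(14) = mex{1,0,0,0} = 2
G(15) = mex{2,1,1,1} = 0
G(16) = mex{0,2,2,2} = 1
G_A(16) = 1.
Stack B, S = {1, 4, 7}:
n :  0  1  2  3  4  5  6  7  8  9 10 11 12 13 14 15 16
G :  0  1  0  1  2  0  1  2  0  1  0  1  2  0  1  2  0
G_B(16) = 0.
Combined Grundy value = 1 ⊕ 0 = 1.
A winning move leaves total XOR = 0, i.e. changes one component's Grundy value g to g ⊕ X where X is the current total.
Stack A: need g' = 1⊕1 = 0. Options: 16−1→G=0, 16−2→G=2, 16−5→G=2, 16−8→G=2. Hits: 1.
Stack B: need g' = 0⊕1 = 1. Options: 16−1→G=2, 16−4→G=2, 16−7→G=1. Hits: 1.

2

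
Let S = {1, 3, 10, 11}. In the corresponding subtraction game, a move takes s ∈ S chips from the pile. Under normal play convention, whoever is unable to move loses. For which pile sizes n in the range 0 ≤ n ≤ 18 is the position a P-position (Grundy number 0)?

G(0) = 0
G(1) = mex{0} = 1
G(2) = mex{1} = 0
G(3) = mex{0,0} = 1
G(4) = mex{1,1} = 0
G(5) = mex{0,0} = 1
G(6) = mex{1,1} = 0
G(7) = mex{0,0} = 1
G(8) = mex{1,1} = 0
G(9) = mex{0,0} = 1
G(10) = mex{1,1,0} = 2
G(11) = mex{2,0,1,0} = 3
G(12) = mex{3,1,0,1} = 2
G(13) = mex{2,2,1,0} = 3
G(14) = mex{3,3,0,1} = 2
G(15) = mex{2,2,1,0} = 3
G(16) = mex{3,3,0,1} = 2
G(17) = mex{2,2,1,0} = 3
G(18) = mex{3,3,0,1} = 2
P-positions are exactly the n with G(n) = 0.

0, 2, 4, 6, 8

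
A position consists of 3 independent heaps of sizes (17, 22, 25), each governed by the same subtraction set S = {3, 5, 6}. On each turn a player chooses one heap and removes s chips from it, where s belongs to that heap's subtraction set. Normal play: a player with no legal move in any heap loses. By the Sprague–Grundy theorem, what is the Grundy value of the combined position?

1

All heaps use S = {3, 5, 6}:
G(0) = 0
G(1) = mex{} = 0
G(2) = mex{} = 0
G(3) = mex{0} = 1
G(4) = mex{0} = 1
G(5) = mex{0,0} = 1
G(6) = mex{1,0,0} = 2
G(7) = mex{1,0,0} = 2
G(8) = mex{1,1,0} = 2
G(9) = mex{2,1,1} = 0
G(10) = mex{2,1,1} = 0
G(11) = mex{2,2,1} = 0
G(12) = mex{0,2,2} = 1
G(13) = mex{0,2,2} = 1
G(14) = mex{0,0,2} = 1
G(15) = mex{1,0,0} = 2
G(16) = mex{1,0,0} = 2
G(17) = mex{1,1,0} = 2
G(18) = mex{2,1,1} = 0
G(19) = mex{2,1,1} = 0
G(20) = mex{2,2,1} = 0
G(21) = mex{0,2,2} = 1
G(22) = mex{0,2,2} = 1
G(23) = mex{0,0,2} = 1
G(24) = mex{1,0,0} = 2
G(25) = mex{1,0,0} = 2
Heap A: G(17) = 2.
Heap B: G(22) = 1.
Heap C: G(25) = 2.
Combined Grundy value = 2 ⊕ 1 ⊕ 2 = 1.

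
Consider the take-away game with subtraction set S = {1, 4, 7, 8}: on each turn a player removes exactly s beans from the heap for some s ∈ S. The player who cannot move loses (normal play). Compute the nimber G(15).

1

G(0) = 0
G(1) = mex{0} = 1
G(2) = mex{1} = 0
G(3) = mex{0} = 1
G(4) = mex{1,0} = 2
G(5) = mex{2,1} = 0
G(6) = mex{0,0} = 1
G(7) = mex{1,1,0} = 2
G(8) = mex{2,2,1,0} = 3
G(9) = mex{3,0,0,1} = 2
G(10) = mex{2,1,1,0} = 3
G(11) = mex{3,2,2,1} = 0
G(12) = mex{0,3,0,2} = 1
G(13) = mex{1,2,1,0} = 3
G(14) = mex{3,3,2,1} = 0
G(15) = mex{0,0,3,2} = 1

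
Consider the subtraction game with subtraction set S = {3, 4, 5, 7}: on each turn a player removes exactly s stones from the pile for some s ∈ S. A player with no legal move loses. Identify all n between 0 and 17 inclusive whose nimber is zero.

0, 1, 2, 10, 11, 12

n :  0  1  2  3  4  5  6  7  8  9 10 11 12 13 14 15 16 17
G :  0  0  0  1  1  1  2  2  2  3  0  0  0  1  1  1  2  2
P-positions are exactly the n with G(n) = 0.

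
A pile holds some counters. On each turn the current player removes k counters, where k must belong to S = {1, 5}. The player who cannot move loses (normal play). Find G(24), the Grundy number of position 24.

0

n :  0  1  2  3  4  5  6  7  8  9 10 11 12 13 14 15 16 17 18 19 20 21 22 23 24
G :  0  1  0  1  0  1  0  1  0  1  0  1  0  1  0  1  0  1  0  1  0  1  0  1  0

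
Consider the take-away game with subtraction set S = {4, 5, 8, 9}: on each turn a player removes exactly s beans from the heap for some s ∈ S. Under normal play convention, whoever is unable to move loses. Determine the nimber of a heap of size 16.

0

n :  0  1  2  3  4  5  6  7  8  9 10 11 12 13 14 15 16
G :  0  0  0  0  1  1  1  1  2  2  2  2  3  0  0  0  0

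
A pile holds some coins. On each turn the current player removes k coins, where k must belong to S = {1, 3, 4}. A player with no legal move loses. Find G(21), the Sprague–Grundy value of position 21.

n :  0  1  2  3  4  5  6  7  8  9 10 11 12 13 14 15 16 17 18 19 20 21
G :  0  1  0  1  2  3  2  0  1  0  1  2  3  2  0  1  0  1  2  3  2  0

0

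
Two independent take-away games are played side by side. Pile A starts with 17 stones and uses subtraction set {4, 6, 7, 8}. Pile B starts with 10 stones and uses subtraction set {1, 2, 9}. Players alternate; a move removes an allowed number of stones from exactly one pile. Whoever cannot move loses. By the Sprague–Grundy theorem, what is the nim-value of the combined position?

Pile A, S = {4, 6, 7, 8}:
n :  0  1  2  3  4  5  6  7  8  9 10 11 12 13 14 15 16 17
G :  0  0  0  0  1  1  1  1  2  2  2  2  0  0  0  0  1  1
G_A(17) = 1.
Pile B, S = {1, 2, 9}:
G(0) = 0
G(1) = mex{0} = 1
G(2) = mex{1,0} = 2
G(3) = mex{2,1} = 0
G(4) = mex{0,2} = 1
G(5) = mex{1,0} = 2
G(6) = mex{2,1} = 0
G(7) = mex{0,2} = 1
G(8) = mex{1,0} = 2
G(9) = mex{2,1,0} = 3
G(10) = mex{3,2,1} = 0
G_B(10) = 0.
Combined Grundy value = 1 ⊕ 0 = 1.

1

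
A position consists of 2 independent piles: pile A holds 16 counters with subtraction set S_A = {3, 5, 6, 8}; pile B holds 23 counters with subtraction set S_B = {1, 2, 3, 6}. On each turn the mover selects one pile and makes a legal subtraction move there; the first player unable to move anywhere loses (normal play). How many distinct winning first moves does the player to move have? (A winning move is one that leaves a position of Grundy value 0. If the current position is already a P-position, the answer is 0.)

Pile A, S = {3, 5, 6, 8}:
G(0) = 0
G(1) = mex{} = 0
G(2) = mex{} = 0
G(3) = mex{0} = 1
G(4) = mex{0} = 1
G(5) = mex{0,0} = 1
G(6) = mex{1,0,0} = 2
G(7) = mex{1,0,0} = 2
G(8) = mex{1,1,0,0} = 2
G(9) = mex{2,1,1,0} = 3
G(10) = mex{2,1,1,0} = 3
G(11) = mex{2,2,1,1} = 0
G(12) = mex{3,2,2,1} = 0
G(13) = mex{3,2,2,1} = 0
G(14) = mex{0,3,2,2} = 1
G(15) = mex{0,3,3,2} = 1
G(16) = mex{0,0,3,2} = 1
G_A(16) = 1.
Pile B, S = {1, 2, 3, 6}:
G(0) = 0
G(1) = mex{0} = 1
G(2) = mex{1,0} = 2
G(3) = mex{2,1,0} = 3
G(4) = mex{3,2,1} = 0
G(5) = mex{0,3,2} = 1
G(6) = mex{1,0,3,0} = 2
G(7) = mex{2,1,0,1} = 3
G(8) = mex{3,2,1,2} = 0
G(9) = mex{0,3,2,3} = 1
G(10) = mex{1,0,3,0} = 2
G(11) = mex{2,1,0,1} = 3
G(12) = mex{3,2,1,2} = 0
G(13) = mex{0,3,2,3} = 1
G(14) = mex{1,0,3,0} = 2
G(15) = mex{2,1,0,1} = 3
G(16) = mex{3,2,1,2} = 0
G(17) = mex{0,3,2,3} = 1
G(18) = mex{1,0,3,0} = 2
G(19) = mex{2,1,0,1} = 3
G(20) = mex{3,2,1,2} = 0
G(21) = mex{0,3,2,3} = 1
G(22) = mex{1,0,3,0} = 2
G(23) = mex{2,1,0,1} = 3
G_B(23) = 3.
Combined Grundy value = 1 ⊕ 3 = 2.
A winning move leaves total XOR = 0, i.e. changes one component's Grundy value g to g ⊕ X where X is the current total.
Pile A: need g' = 1⊕2 = 3. Options: 16−3→G=0, 16−5→G=0, 16−6→G=3, 16−8→G=2. Hits: 1.
Pile B: need g' = 3⊕2 = 1. Options: 23−1→G=2, 23−2→G=1, 23−3→G=0, 23−6→G=1. Hits: 2.

3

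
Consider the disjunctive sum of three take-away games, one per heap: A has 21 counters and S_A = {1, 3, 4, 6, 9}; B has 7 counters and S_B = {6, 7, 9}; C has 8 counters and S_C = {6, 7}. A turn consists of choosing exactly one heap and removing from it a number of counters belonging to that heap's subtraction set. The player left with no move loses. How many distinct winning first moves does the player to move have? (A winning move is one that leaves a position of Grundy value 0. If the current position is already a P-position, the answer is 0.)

Heap A, S = {1, 3, 4, 6, 9}:
G(0) = 0
G(1) = mex{0} = 1
G(2) = mex{1} = 0
G(3) = mex{0,0} = 1
G(4) = mex{1,1,0} = 2
G(5) = mex{2,0,1} = 3
G(6) = mex{3,1,0,0} = 2
G(7) = mex{2,2,1,1} = 0
G(8) = mex{0,3,2,0} = 1
G(9) = mex{1,2,3,1,0} = 4
G(10) = mex{4,0,2,2,1} = 3
G(11) = mex{3,1,0,3,0} = 2
G(12) = mex{2,4,1,2,1} = 0
G(13) = mex{0,3,4,0,2} = 1
G(14) = mex{1,2,3,1,3} = 0
G(15) = mex{0,0,2,4,2} = 1
G(16) = mex{1,1,0,3,0} = 2
G(17) = mex{2,0,1,2,1} = 3
G(18) = mex{3,1,0,0,4} = 2
G(19) = mex{2,2,1,1,3} = 0
G(20) = mex{0,3,2,0,2} = 1
G(21) = mex{1,2,3,1,0} = 4
G_A(21) = 4.
Heap B, S = {6, 7, 9}:
n : 0 1 2 3 4 5 6 7
G : 0 0 0 0 0 0 1 1
G_B(7) = 1.
Heap C, S = {6, 7}:
G(0) = 0
G(1) = mex{} = 0
G(2) = mex{} = 0
G(3) = mex{} = 0
G(4) = mex{} = 0
G(5) = mex{} = 0
G(6) = mex{0} = 1
G(7) = mex{0,0} = 1
G(8) = mex{0,0} = 1
G_C(8) = 1.
Combined Grundy value = 4 ⊕ 1 ⊕ 1 = 4.
A winning move leaves total XOR = 0, i.e. changes one component's Grundy value g to g ⊕ X where X is the current total.
Heap A: need g' = 4⊕4 = 0. Options: 21−1→G=1, 21−3→G=2, 21−4→G=3, 21−6→G=1, 21−9→G=0. Hits: 1.
Heap B: need g' = 1⊕4 = 5. Options: 7−6→G=0, 7−7→G=0. Hits: 0.
Heap C: need g' = 1⊕4 = 5. Options: 8−6→G=0, 8−7→G=0. Hits: 0.

1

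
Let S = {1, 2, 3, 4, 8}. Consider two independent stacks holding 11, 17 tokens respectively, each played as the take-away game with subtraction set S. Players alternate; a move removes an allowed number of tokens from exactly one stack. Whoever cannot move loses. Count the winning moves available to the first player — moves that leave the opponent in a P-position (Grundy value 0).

2

All stacks use S = {1, 2, 3, 4, 8}:
n :  0  1  2  3  4  5  6  7  8  9 10 11 12 13 14 15 16 17
G :  0  1  2  3  4  0  1  2  3  4  0  1  2  3  4  0  1  2
Stack A: G(11) = 1.
Stack B: G(17) = 2.
Combined Grundy value = 1 ⊕ 2 = 3.
A winning move leaves total XOR = 0, i.e. changes one component's Grundy value g to g ⊕ X where X is the current total.
Stack A: need g' = 1⊕3 = 2. Options: 11−1→G=0, 11−2→G=4, 11−3→G=3, 11−4→G=2, 11−8→G=3. Hits: 1.
Stack B: need g' = 2⊕3 = 1. Options: 17−1→G=1, 17−2→G=0, 17−3→G=4, 17−4→G=3, 17−8→G=4. Hits: 1.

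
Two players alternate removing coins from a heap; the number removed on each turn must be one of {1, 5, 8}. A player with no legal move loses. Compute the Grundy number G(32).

n :  0  1  2  3  4  5  6  7  8  9 10 11 12 13 14 15 16 17 18 19 20 21 22 23 24 25 26 27 28 29 30 31 32
G :  0  1  0  1  0  1  0  1  2  3  2  3  2  0  1  0  1  0  1  0  1  2  3  2  3  2  0  1  0  1  0  1  0

0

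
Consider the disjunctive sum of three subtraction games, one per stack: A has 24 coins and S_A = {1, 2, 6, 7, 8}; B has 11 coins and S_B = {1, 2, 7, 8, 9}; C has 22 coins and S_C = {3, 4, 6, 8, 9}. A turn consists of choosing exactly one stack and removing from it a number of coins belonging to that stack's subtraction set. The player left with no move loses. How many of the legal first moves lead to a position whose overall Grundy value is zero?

1

Stack A, S = {1, 2, 6, 7, 8}:
n :  0  1  2  3  4  5  6  7  8  9 10 11 12 13 14 15 16 17 18 19 20 21 22 23 24
G :  0  1  2  0  1  2  3  4  5  3  4  5  0  1  2  0  1  2  3  4  5  3  4  5  0
G_A(24) = 0.
Stack B, S = {1, 2, 7, 8, 9}:
G(0) = 0
G(1) = mex{0} = 1
G(2) = mex{1,0} = 2
G(3) = mex{2,1} = 0
G(4) = mex{0,2} = 1
G(5) = mex{1,0} = 2
G(6) = mex{2,1} = 0
G(7) = mex{0,2,0} = 1
G(8) = mex{1,0,1,0} = 2
G(9) = mex{2,1,2,1,0} = 3
G(10) = mex{3,2,0,2,1} = 4
G(11) = mex{4,3,1,0,2} = 5
G_B(11) = 5.
Stack C, S = {3, 4, 6, 8, 9}:
G(0) = 0
G(1) = mex{} = 0
G(2) = mex{} = 0
G(3) = mex{0} = 1
G(4) = mex{0,0} = 1
G(5) = mex{0,0} = 1
G(6) = mex{1,0,0} = 2
G(7) = mex{1,1,0} = 2
G(8) = mex{1,1,0,0} = 2
G(9) = mex{2,1,1,0,0} = 3
G(10) = mex{2,2,1,0,0} = 3
G(11) = mex{2,2,1,1,0} = 3
G(12) = mex{3,2,2,1,1} = 0
G(13) = mex{3,3,2,1,1} = 0
G(14) = mex{3,3,2,2,1} = 0
G(15) = mex{0,3,3,2,2} = 1
G(16) = mex{0,0,3,2,2} = 1
G(17) = mex{0,0,3,3,2} = 1
G(18) = mex{1,0,0,3,3} = 2
G(19) = mex{1,1,0,3,3} = 2
G(20) = mex{1,1,0,0,3} = 2
G(21) = mex{2,1,1,0,0} = 3
G(22) = mex{2,2,1,0,0} = 3
G_C(22) = 3.
Combined Grundy value = 0 ⊕ 5 ⊕ 3 = 6.
A winning move leaves total XOR = 0, i.e. changes one component's Grundy value g to g ⊕ X where X is the current total.
Stack A: need g' = 0⊕6 = 6. Options: 24−1→G=5, 24−2→G=4, 24−6→G=3, 24−7→G=2, 24−8→G=1. Hits: 0.
Stack B: need g' = 5⊕6 = 3. Options: 11−1→G=4, 11−2→G=3, 11−7→G=1, 11−8→G=0, 11−9→G=2. Hits: 1.
Stack C: need g' = 3⊕6 = 5. Options: 22−3→G=2, 22−4→G=2, 22−6→G=1, 22−8→G=0, 22−9→G=0. Hits: 0.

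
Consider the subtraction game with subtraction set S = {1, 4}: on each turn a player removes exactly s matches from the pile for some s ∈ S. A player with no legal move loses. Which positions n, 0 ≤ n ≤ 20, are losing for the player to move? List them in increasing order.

0, 2, 5, 7, 10, 12, 15, 17, 20

G(0) = 0
G(1) = mex{0} = 1
G(2) = mex{1} = 0
G(3) = mex{0} = 1
G(4) = mex{1,0} = 2
G(5) = mex{2,1} = 0
G(6) = mex{0,0} = 1
G(7) = mex{1,1} = 0
G(8) = mex{0,2} = 1
G(9) = mex{1,0} = 2
G(10) = mex{2,1} = 0
G(11) = mex{0,0} = 1
G(12) = mex{1,1} = 0
G(13) = mex{0,2} = 1
G(14) = mex{1,0} = 2
G(15) = mex{2,1} = 0
G(16) = mex{0,0} = 1
G(17) = mex{1,1} = 0
G(18) = mex{0,2} = 1
G(19) = mex{1,0} = 2
G(20) = mex{2,1} = 0
P-positions are exactly the n with G(n) = 0.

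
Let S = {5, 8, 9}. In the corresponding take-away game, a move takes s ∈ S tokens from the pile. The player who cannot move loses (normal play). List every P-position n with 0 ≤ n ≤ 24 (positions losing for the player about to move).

0, 1, 2, 3, 4, 14, 15, 16, 17, 18

G(0) = 0
G(1) = mex{} = 0
G(2) = mex{} = 0
G(3) = mex{} = 0
G(4) = mex{} = 0
G(5) = mex{0} = 1
G(6) = mex{0} = 1
G(7) = mex{0} = 1
G(8) = mex{0,0} = 1
G(9) = mex{0,0,0} = 1
G(10) = mex{1,0,0} = 2
G(11) = mex{1,0,0} = 2
G(12) = mex{1,0,0} = 2
G(13) = mex{1,1,0} = 2
G(14) = mex{1,1,1} = 0
G(15) = mex{2,1,1} = 0
G(16) = mex{2,1,1} = 0
G(17) = mex{2,1,1} = 0
G(18) = mex{2,2,1} = 0
G(19) = mex{0,2,2} = 1
G(20) = mex{0,2,2} = 1
G(21) = mex{0,2,2} = 1
G(22) = mex{0,0,2} = 1
G(23) = mex{0,0,0} = 1
G(24) = mex{1,0,0} = 2
P-positions are exactly the n with G(n) = 0.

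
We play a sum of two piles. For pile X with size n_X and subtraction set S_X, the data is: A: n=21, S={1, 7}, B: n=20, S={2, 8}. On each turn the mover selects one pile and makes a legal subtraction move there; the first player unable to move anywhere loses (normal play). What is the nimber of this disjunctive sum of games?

1

Pile A, S = {1, 7}:
G(0) = 0
G(1) = mex{0} = 1
G(2) = mex{1} = 0
G(3) = mex{0} = 1
G(4) = mex{1} = 0
G(5) = mex{0} = 1
G(6) = mex{1} = 0
G(7) = mex{0,0} = 1
G(8) = mex{1,1} = 0
G(9) = mex{0,0} = 1
G(10) = mex{1,1} = 0
G(11) = mex{0,0} = 1
G(12) = mex{1,1} = 0
G(13) = mex{0,0} = 1
G(14) = mex{1,1} = 0
G(15) = mex{0,0} = 1
G(16) = mex{1,1} = 0
G(17) = mex{0,0} = 1
G(18) = mex{1,1} = 0
G(19) = mex{0,0} = 1
G(20) = mex{1,1} = 0
G(21) = mex{0,0} = 1
G_A(21) = 1.
Pile B, S = {2, 8}:
G(0) = 0
G(1) = mex{} = 0
G(2) = mex{0} = 1
G(3) = mex{0} = 1
G(4) = mex{1} = 0
G(5) = mex{1} = 0
G(6) = mex{0} = 1
G(7) = mex{0} = 1
G(8) = mex{1,0} = 2
G(9) = mex{1,0} = 2
G(10) = mex{2,1} = 0
G(11) = mex{2,1} = 0
G(12) = mex{0,0} = 1
G(13) = mex{0,0} = 1
G(14) = mex{1,1} = 0
G(15) = mex{1,1} = 0
G(16) = mex{0,2} = 1
G(17) = mex{0,2} = 1
G(18) = mex{1,0} = 2
G(19) = mex{1,0} = 2
G(20) = mex{2,1} = 0
G_B(20) = 0.
Combined Grundy value = 1 ⊕ 0 = 1.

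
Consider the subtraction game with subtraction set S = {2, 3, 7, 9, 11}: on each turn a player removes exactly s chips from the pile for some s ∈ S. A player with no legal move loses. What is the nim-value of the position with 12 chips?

3

G(0) = 0
G(1) = mex{} = 0
G(2) = mex{0} = 1
G(3) = mex{0,0} = 1
G(4) = mex{1,0} = 2
G(5) = mex{1,1} = 0
G(6) = mex{2,1} = 0
G(7) = mex{0,2,0} = 1
G(8) = mex{0,0,0} = 1
G(9) = mex{1,0,1,0} = 2
G(10) = mex{1,1,1,0} = 2
G(11) = mex{2,1,2,1,0} = 3
G(12) = mex{2,2,0,1,0} = 3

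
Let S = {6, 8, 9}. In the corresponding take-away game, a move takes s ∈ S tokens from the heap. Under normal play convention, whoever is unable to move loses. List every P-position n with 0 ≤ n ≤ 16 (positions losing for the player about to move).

n :  0  1  2  3  4  5  6  7  8  9 10 11 12 13 14 15 16
G :  0  0  0  0  0  0  1  1  1  1  1  1  2  2  2  0  0
P-positions are exactly the n with G(n) = 0.

0, 1, 2, 3, 4, 5, 15, 16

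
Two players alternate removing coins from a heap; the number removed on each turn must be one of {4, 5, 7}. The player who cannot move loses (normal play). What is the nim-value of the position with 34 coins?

0

n :  0  1  2  3  4  5  6  7  8  9 10 11 12 13 14 15 16 17 18 19 20 21 22 23 24 25 26 27 28 29 30 31 32 33 34
G :  0  0  0  0  1  1  1  1  2  2  2  0  0  0  0  1  1  1  1  2  2  2  0  0  0  0  1  1  1  1  2  2  2  0  0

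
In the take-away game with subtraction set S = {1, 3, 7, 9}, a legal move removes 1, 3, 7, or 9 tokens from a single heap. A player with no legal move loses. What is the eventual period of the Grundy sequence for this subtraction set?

2

n :  0  1  2  3  4  5  6  7  8  9 10 11 12 13 14
G :  0  1  0  1  0  1  0  1  0  1  0  1  0  1  0
G(n+2) = G(n) holds for n = 0,…,8 (a full window of length max(S) = 9), so the sequence is purely periodic with period 2.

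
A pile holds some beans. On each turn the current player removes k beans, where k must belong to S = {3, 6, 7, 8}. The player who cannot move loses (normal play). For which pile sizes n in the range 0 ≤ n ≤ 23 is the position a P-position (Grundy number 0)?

n :  0  1  2  3  4  5  6  7  8  9 10 11 12 13 14 15 16 17 18 19 20 21 22 23
G :  0  0  0  1  1  1  2  2  2  3  3  0  0  0  1  1  1  2  2  2  3  3  0  0
P-positions are exactly the n with G(n) = 0.

0, 1, 2, 11, 12, 13, 22, 23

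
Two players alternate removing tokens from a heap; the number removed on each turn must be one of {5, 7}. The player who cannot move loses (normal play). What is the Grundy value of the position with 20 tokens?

1

G(0) = 0
G(1) = mex{} = 0
G(2) = mex{} = 0
G(3) = mex{} = 0
G(4) = mex{} = 0
G(5) = mex{0} = 1
G(6) = mex{0} = 1
G(7) = mex{0,0} = 1
G(8) = mex{0,0} = 1
G(9) = mex{0,0} = 1
G(10) = mex{1,0} = 2
G(11) = mex{1,0} = 2
G(12) = mex{1,1} = 0
G(13) = mex{1,1} = 0
G(14) = mex{1,1} = 0
G(15) = mex{2,1} = 0
G(16) = mex{2,1} = 0
G(17) = mex{0,2} = 1
G(18) = mex{0,2} = 1
G(19) = mex{0,0} = 1
G(20) = mex{0,0} = 1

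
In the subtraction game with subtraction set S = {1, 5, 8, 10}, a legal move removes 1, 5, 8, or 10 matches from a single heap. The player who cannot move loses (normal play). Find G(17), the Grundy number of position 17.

n :  0  1  2  3  4  5  6  7  8  9 10 11 12 13 14 15 16 17
G :  0  1  0  1  0  1  0  1  2  3  2  3  2  0  1  0  1  0

0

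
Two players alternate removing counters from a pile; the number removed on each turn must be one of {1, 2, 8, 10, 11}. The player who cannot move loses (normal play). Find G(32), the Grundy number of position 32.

G(0) = 0
G(1) = mex{0} = 1
G(2) = mex{1,0} = 2
G(3) = mex{2,1} = 0
G(4) = mex{0,2} = 1
G(5) = mex{1,0} = 2
G(6) = mex{2,1} = 0
G(7) = mex{0,2} = 1
G(8) = mex{1,0,0} = 2
G(9) = mex{2,1,1} = 0
G(10) = mex{0,2,2,0} = 1
G(11) = mex{1,0,0,1,0} = 2
G(12) = mex{2,1,1,2,1} = 0
G(13) = mex{0,2,2,0,2} = 1
G(14) = mex{1,0,0,1,0} = 2
G(15) = mex{2,1,1,2,1} = 0
G(16) = mex{0,2,2,0,2} = 1
G(17) = mex{1,0,0,1,0} = 2
G(18) = mex{2,1,1,2,1} = 0
G(19) = mex{0,2,2,0,2} = 1
G(20) = mex{1,0,0,1,0} = 2
G(21) = mex{2,1,1,2,1} = 0
G(22) = mex{0,2,2,0,2} = 1
G(23) = mex{1,0,0,1,0} = 2
G(24) = mex{2,1,1,2,1} = 0
G(25) = mex{0,2,2,0,2} = 1
G(26) = mex{1,0,0,1,0} = 2
G(27) = mex{2,1,1,2,1} = 0
G(28) = mex{0,2,2,0,2} = 1
G(29) = mex{1,0,0,1,0} = 2
G(30) = mex{2,1,1,2,1} = 0
G(31) = mex{0,2,2,0,2} = 1
G(32) = mex{1,0,0,1,0} = 2

2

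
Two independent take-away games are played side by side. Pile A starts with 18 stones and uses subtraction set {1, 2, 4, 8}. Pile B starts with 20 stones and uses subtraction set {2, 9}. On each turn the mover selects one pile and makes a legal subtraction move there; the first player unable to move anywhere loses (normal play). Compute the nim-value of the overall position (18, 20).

Pile A, S = {1, 2, 4, 8}:
G(0) = 0
G(1) = mex{0} = 1
G(2) = mex{1,0} = 2
G(3) = mex{2,1} = 0
G(4) = mex{0,2,0} = 1
G(5) = mex{1,0,1} = 2
G(6) = mex{2,1,2} = 0
G(7) = mex{0,2,0} = 1
G(8) = mex{1,0,1,0} = 2
G(9) = mex{2,1,2,1} = 0
G(10) = mex{0,2,0,2} = 1
G(11) = mex{1,0,1,0} = 2
G(12) = mex{2,1,2,1} = 0
G(13) = mex{0,2,0,2} = 1
G(14) = mex{1,0,1,0} = 2
G(15) = mex{2,1,2,1} = 0
G(16) = mex{0,2,0,2} = 1
G(17) = mex{1,0,1,0} = 2
G(18) = mex{2,1,2,1} = 0
G_A(18) = 0.
Pile B, S = {2, 9}:
n :  0  1  2  3  4  5  6  7  8  9 10 11 12 13 14 15 16 17 18 19 20
G :  0  0  1  1  0  0  1  1  0  2  1  0  0  1  1  0  0  1  1  0  2
G_B(20) = 2.
Combined Grundy value = 0 ⊕ 2 = 2.

2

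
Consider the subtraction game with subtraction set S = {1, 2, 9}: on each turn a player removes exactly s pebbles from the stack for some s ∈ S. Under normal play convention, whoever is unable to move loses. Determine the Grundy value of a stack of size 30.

0

n :  0  1  2  3  4  5  6  7  8  9 10 11 12 13 14 15 16 17 18 19 20 21 22 23 24 25 26 27 28 29 30
G :  0  1  2  0  1  2  0  1  2  3  0  1  2  0  1  2  0  1  2  3  0  1  2  0  1  2  0  1  2  3  0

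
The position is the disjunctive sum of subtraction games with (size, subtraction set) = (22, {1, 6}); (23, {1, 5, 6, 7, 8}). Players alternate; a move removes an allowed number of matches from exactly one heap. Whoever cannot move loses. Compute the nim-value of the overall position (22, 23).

Heap A, S = {1, 6}:
n :  0  1  2  3  4  5  6  7  8  9 10 11 12 13 14 15 16 17 18 19 20 21 22
G :  0  1  0  1  0  1  2  0  1  0  1  0  1  2  0  1  0  1  0  1  2  0  1
G_A(22) = 1.
Heap B, S = {1, 5, 6, 7, 8}:
G(0) = 0
G(1) = mex{0} = 1
G(2) = mex{1} = 0
G(3) = mex{0} = 1
G(4) = mex{1} = 0
G(5) = mex{0,0} = 1
G(6) = mex{1,1,0} = 2
G(7) = mex{2,0,1,0} = 3
G(8) = mex{3,1,0,1,0} = 2
G(9) = mex{2,0,1,0,1} = 3
G(10) = mex{3,1,0,1,0} = 2
G(11) = mex{2,2,1,0,1} = 3
G(12) = mex{3,3,2,1,0} = 4
G(13) = mex{4,2,3,2,1} = 0
G(14) = mex{0,3,2,3,2} = 1
G(15) = mex{1,2,3,2,3} = 0
G(16) = mex{0,3,2,3,2} = 1
G(17) = mex{1,4,3,2,3} = 0
G(18) = mex{0,0,4,3,2} = 1
G(19) = mex{1,1,0,4,3} = 2
G(20) = mex{2,0,1,0,4} = 3
G(21) = mex{3,1,0,1,0} = 2
G(22) = mex{2,0,1,0,1} = 3
G(23) = mex{3,1,0,1,0} = 2
G_B(23) = 2.
Combined Grundy value = 1 ⊕ 2 = 3.

3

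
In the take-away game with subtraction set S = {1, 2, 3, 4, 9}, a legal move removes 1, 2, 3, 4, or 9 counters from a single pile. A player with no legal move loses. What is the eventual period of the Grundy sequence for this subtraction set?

G(0) = 0
G(1) = mex{0} = 1
G(2) = mex{1,0} = 2
G(3) = mex{2,1,0} = 3
G(4) = mex{3,2,1,0} = 4
G(5) = mex{4,3,2,1} = 0
G(6) = mex{0,4,3,2} = 1
G(7) = mex{1,0,4,3} = 2
G(8) = mex{2,1,0,4} = 3
G(9) = mex{3,2,1,0,0} = 4
G(10) = mex{4,3,2,1,1} = 0
G(11) = mex{0,4,3,2,2} = 1
G(12) = mex{1,0,4,3,3} = 2
G(13) = mex{2,1,0,4,4} = 3
G(14) = mex{3,2,1,0,0} = 4
G(15) = mex{4,3,2,1,1} = 0
G(n+5) = G(n) holds for n = 0,…,8 (a full window of length max(S) = 9), so the sequence is purely periodic with period 5.

5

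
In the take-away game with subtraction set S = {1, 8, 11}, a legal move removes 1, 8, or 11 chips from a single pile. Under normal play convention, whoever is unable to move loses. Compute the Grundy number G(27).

n :  0  1  2  3  4  5  6  7  8  9 10 11 12 13 14 15 16 17 18 19 20 21 22 23 24 25 26 27
G :  0  1  0  1  0  1  0  1  2  0  1  2  3  2  3  2  0  1  0  1  2  0  1  0  1  0  1  2

2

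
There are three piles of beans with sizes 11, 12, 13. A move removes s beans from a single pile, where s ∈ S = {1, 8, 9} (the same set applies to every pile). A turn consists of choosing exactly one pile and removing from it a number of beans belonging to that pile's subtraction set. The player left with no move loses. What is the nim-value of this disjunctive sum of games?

2

All piles use S = {1, 8, 9}:
n :  0  1  2  3  4  5  6  7  8  9 10 11 12 13
G :  0  1  0  1  0  1  0  1  2  3  2  3  2  3
Pile A: G(11) = 3.
Pile B: G(12) = 2.
Pile C: G(13) = 3.
Combined Grundy value = 3 ⊕ 2 ⊕ 3 = 2.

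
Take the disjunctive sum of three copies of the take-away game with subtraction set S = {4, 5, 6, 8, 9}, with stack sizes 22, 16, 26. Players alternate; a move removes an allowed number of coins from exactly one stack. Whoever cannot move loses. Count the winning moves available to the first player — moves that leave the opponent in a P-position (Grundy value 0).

8

All stacks use S = {4, 5, 6, 8, 9}:
n :  0  1  2  3  4  5  6  7  8  9 10 11 12 13 14 15 16 17 18 19 20 21 22 23 24 25 26
G :  0  0  0  0  1  1  1  1  2  2  2  2  3  0  0  0  0  1  1  1  1  2  2  2  2  3  0
Stack A: G(22) = 2.
Stack B: G(16) = 0.
Stack C: G(26) = 0.
Combined Grundy value = 2 ⊕ 0 ⊕ 0 = 2.
A winning move leaves total XOR = 0, i.e. changes one component's Grundy value g to g ⊕ X where X is the current total.
Stack A: need g' = 2⊕2 = 0. Options: 22−4→G=1, 22−5→G=1, 22−6→G=0, 22−8→G=0, 22−9→G=0. Hits: 3.
Stack B: need g' = 0⊕2 = 2. Options: 16−4→G=3, 16−5→G=2, 16−6→G=2, 16−8→G=2, 16−9→G=1. Hits: 3.
Stack C: need g' = 0⊕2 = 2. Options: 26−4→G=2, 26−5→G=2, 26−6→G=1, 26−8→G=1, 26−9→G=1. Hits: 2.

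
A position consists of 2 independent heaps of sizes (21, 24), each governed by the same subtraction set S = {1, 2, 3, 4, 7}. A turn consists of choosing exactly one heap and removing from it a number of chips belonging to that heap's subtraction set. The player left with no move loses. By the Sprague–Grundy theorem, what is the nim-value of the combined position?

All heaps use S = {1, 2, 3, 4, 7}:
n :  0  1  2  3  4  5  6  7  8  9 10 11 12 13 14 15 16 17 18 19 20 21 22 23 24
G :  0  1  2  3  4  0  1  2  3  4  0  1  2  3  4  0  1  2  3  4  0  1  2  3  4
Heap A: G(21) = 1.
Heap B: G(24) = 4.
Combined Grundy value = 1 ⊕ 4 = 5.

5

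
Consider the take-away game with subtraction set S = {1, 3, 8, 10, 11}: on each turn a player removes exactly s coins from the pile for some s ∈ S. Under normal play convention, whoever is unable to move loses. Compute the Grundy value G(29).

n :  0  1  2  3  4  5  6  7  8  9 10 11 12 13 14 15 16 17 18 19 20 21 22 23 24 25 26 27 28 29
G :  0  1  0  1  0  1  0  1  2  3  2  3  2  3  2  3  4  5  0  1  0  1  0  1  0  1  2  3  2  3

3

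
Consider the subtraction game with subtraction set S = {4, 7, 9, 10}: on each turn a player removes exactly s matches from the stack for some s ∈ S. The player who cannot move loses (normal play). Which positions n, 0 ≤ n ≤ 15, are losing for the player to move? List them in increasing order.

n :  0  1  2  3  4  5  6  7  8  9 10 11 12 13 14 15
G :  0  0  0  0  1  1  1  1  2  2  2  2  3  3  0  0
P-positions are exactly the n with G(n) = 0.

0, 1, 2, 3, 14, 15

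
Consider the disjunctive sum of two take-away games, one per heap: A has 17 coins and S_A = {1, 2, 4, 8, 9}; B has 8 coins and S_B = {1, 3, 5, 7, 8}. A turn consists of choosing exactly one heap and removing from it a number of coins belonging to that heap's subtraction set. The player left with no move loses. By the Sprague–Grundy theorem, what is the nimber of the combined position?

3

Heap A, S = {1, 2, 4, 8, 9}:
G(0) = 0
G(1) = mex{0} = 1
G(2) = mex{1,0} = 2
G(3) = mex{2,1} = 0
G(4) = mex{0,2,0} = 1
G(5) = mex{1,0,1} = 2
G(6) = mex{2,1,2} = 0
G(7) = mex{0,2,0} = 1
G(8) = mex{1,0,1,0} = 2
G(9) = mex{2,1,2,1,0} = 3
G(10) = mex{3,2,0,2,1} = 4
G(11) = mex{4,3,1,0,2} = 5
G(12) = mex{5,4,2,1,0} = 3
G(13) = mex{3,5,3,2,1} = 0
G(14) = mex{0,3,4,0,2} = 1
G(15) = mex{1,0,5,1,0} = 2
G(16) = mex{2,1,3,2,1} = 0
G(17) = mex{0,2,0,3,2} = 1
G_A(17) = 1.
Heap B, S = {1, 3, 5, 7, 8}:
n : 0 1 2 3 4 5 6 7 8
G : 0 1 0 1 0 1 0 1 2
G_B(8) = 2.
Combined Grundy value = 1 ⊕ 2 = 3.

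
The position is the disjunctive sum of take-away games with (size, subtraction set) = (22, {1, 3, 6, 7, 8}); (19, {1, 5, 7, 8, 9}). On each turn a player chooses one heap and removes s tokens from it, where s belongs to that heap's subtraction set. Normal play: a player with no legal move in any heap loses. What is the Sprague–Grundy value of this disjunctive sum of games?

2

Heap A, S = {1, 3, 6, 7, 8}:
n :  0  1  2  3  4  5  6  7  8  9 10 11 12 13 14 15 16 17 18 19 20 21 22
G :  0  1  0  1  0  1  2  3  2  3  2  3  4  0  1  0  1  0  1  2  3  2  3
G_A(22) = 3.
Heap B, S = {1, 5, 7, 8, 9}:
n :  0  1  2  3  4  5  6  7  8  9 10 11 12 13 14 15 16 17 18 19
G :  0  1  0  1  0  1  0  1  2  3  2  3  2  3  2  3  0  1  0  1
G_B(19) = 1.
Combined Grundy value = 3 ⊕ 1 = 2.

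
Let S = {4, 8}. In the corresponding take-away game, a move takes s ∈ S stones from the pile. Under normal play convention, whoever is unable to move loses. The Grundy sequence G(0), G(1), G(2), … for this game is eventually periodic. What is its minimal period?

12

n :  0  1  2  3  4  5  6  7  8  9 10 11 12 13 14 15 16 17 18 19 20 21 22 23 24 25
G :  0  0  0  0  1  1  1  1  2  2  2  2  0  0  0  0  1  1  1  1  2  2  2  2  0  0
G(n+12) = G(n) holds for n = 0,…,7 (a full window of length max(S) = 8), so the sequence is purely periodic with period 12.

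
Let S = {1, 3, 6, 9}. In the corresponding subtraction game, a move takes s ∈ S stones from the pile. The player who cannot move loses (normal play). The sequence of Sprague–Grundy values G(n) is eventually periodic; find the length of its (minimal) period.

12

G(0) = 0
G(1) = mex{0} = 1
G(2) = mex{1} = 0
G(3) = mex{0,0} = 1
G(4) = mex{1,1} = 0
G(5) = mex{0,0} = 1
G(6) = mex{1,1,0} = 2
G(7) = mex{2,0,1} = 3
G(8) = mex{3,1,0} = 2
G(9) = mex{2,2,1,0} = 3
G(10) = mex{3,3,0,1} = 2
G(11) = mex{2,2,1,0} = 3
G(12) = mex{3,3,2,1} = 0
G(13) = mex{0,2,3,0} = 1
G(14) = mex{1,3,2,1} = 0
G(15) = mex{0,0,3,2} = 1
G(16) = mex{1,1,2,3} = 0
G(17) = mex{0,0,3,2} = 1
G(18) = mex{1,1,0,3} = 2
G(19) = mex{2,0,1,2} = 3
G(20) = mex{3,1,0,3} = 2
G(21) = mex{2,2,1,0} = 3
G(22) = mex{3,3,0,1} = 2
G(23) = mex{2,2,1,0} = 3
G(24) = mex{3,3,2,1} = 0
G(25) = mex{0,2,3,0} = 1
G(n+12) = G(n) holds for n = 0,…,8 (a full window of length max(S) = 9), so the sequence is purely periodic with period 12.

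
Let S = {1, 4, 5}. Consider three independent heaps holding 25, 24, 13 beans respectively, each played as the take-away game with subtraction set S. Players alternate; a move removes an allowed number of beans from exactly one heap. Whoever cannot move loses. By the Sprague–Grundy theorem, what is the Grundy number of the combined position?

All heaps use S = {1, 4, 5}:
n :  0  1  2  3  4  5  6  7  8  9 10 11 12 13 14 15 16 17 18 19 20 21 22 23 24 25
G :  0  1  0  1  2  3  2  3  0  1  0  1  2  3  2  3  0  1  0  1  2  3  2  3  0  1
Heap A: G(25) = 1.
Heap B: G(24) = 0.
Heap C: G(13) = 3.
Combined Grundy value = 1 ⊕ 0 ⊕ 3 = 2.

2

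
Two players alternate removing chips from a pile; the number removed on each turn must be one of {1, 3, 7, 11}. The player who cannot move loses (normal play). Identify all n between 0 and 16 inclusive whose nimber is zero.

0, 2, 4, 6, 8, 10, 12, 14, 16

G(0) = 0
G(1) = mex{0} = 1
G(2) = mex{1} = 0
G(3) = mex{0,0} = 1
G(4) = mex{1,1} = 0
G(5) = mex{0,0} = 1
G(6) = mex{1,1} = 0
G(7) = mex{0,0,0} = 1
G(8) = mex{1,1,1} = 0
G(9) = mex{0,0,0} = 1
G(10) = mex{1,1,1} = 0
G(11) = mex{0,0,0,0} = 1
G(12) = mex{1,1,1,1} = 0
G(13) = mex{0,0,0,0} = 1
G(14) = mex{1,1,1,1} = 0
G(15) = mex{0,0,0,0} = 1
G(16) = mex{1,1,1,1} = 0
P-positions are exactly the n with G(n) = 0.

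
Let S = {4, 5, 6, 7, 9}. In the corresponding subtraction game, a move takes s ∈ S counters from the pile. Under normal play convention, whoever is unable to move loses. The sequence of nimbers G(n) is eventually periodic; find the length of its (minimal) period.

13

n :  0  1  2  3  4  5  6  7  8  9 10 11 12 13 14 15 16 17 18 19 20 21 22 23 24 25 26 27
G :  0  0  0  0  1  1  1  1  2  2  2  2  3  0  0  0  0  1  1  1  1  2  2  2  2  3  0  0
G(n+13) = G(n) holds for n = 0,…,8 (a full window of length max(S) = 9), so the sequence is purely periodic with period 13.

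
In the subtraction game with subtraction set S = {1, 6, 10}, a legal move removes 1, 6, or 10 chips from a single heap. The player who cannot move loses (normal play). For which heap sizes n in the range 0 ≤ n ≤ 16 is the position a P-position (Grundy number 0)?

n :  0  1  2  3  4  5  6  7  8  9 10 11 12 13 14 15 16
G :  0  1  0  1  0  1  2  0  1  0  1  0  1  2  3  2  0
P-positions are exactly the n with G(n) = 0.

0, 2, 4, 7, 9, 11, 16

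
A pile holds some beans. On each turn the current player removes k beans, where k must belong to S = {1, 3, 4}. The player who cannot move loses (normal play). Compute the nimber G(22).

n :  0  1  2  3  4  5  6  7  8  9 10 11 12 13 14 15 16 17 18 19 20 21 22
G :  0  1  0  1  2  3  2  0  1  0  1  2  3  2  0  1  0  1  2  3  2  0  1

1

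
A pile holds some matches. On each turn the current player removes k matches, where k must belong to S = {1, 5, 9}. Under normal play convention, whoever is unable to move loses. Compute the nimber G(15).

n :  0  1  2  3  4  5  6  7  8  9 10 11 12 13 14 15
G :  0  1  0  1  0  1  0  1  0  1  0  1  0  1  0  1

1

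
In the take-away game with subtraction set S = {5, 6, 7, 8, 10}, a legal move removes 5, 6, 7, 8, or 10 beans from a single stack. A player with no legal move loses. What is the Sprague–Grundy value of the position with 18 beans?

0

n :  0  1  2  3  4  5  6  7  8  9 10 11 12 13 14 15 16 17 18
G :  0  0  0  0  0  1  1  1  1  1  2  2  2  2  2  0  0  0  0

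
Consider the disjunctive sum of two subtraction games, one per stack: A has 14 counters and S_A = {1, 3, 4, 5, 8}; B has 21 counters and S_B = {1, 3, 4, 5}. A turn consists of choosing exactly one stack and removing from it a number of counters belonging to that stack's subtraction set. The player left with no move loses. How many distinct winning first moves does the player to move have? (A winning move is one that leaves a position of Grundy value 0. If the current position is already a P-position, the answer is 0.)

0

Stack A, S = {1, 3, 4, 5, 8}:
G(0) = 0
G(1) = mex{0} = 1
G(2) = mex{1} = 0
G(3) = mex{0,0} = 1
G(4) = mex{1,1,0} = 2
G(5) = mex{2,0,1,0} = 3
G(6) = mex{3,1,0,1} = 2
G(7) = mex{2,2,1,0} = 3
G(8) = mex{3,3,2,1,0} = 4
G(9) = mex{4,2,3,2,1} = 0
G(10) = mex{0,3,2,3,0} = 1
G(11) = mex{1,4,3,2,1} = 0
G(12) = mex{0,0,4,3,2} = 1
G(13) = mex{1,1,0,4,3} = 2
G(14) = mex{2,0,1,0,2} = 3
G_A(14) = 3.
Stack B, S = {1, 3, 4, 5}:
n :  0  1  2  3  4  5  6  7  8  9 10 11 12 13 14 15 16 17 18 19 20 21
G :  0  1  0  1  2  3  2  3  0  1  0  1  2  3  2  3  0  1  0  1  2  3
G_B(21) = 3.
Combined Grundy value = 3 ⊕ 3 = 0.
A winning move leaves total XOR = 0, i.e. changes one component's Grundy value g to g ⊕ X where X is the current total.
Stack A: target g' = 3⊕0 = 3, but every legal move changes the Grundy value (mex property), so 0 moves.
Stack B: target g' = 3⊕0 = 3, but every legal move changes the Grundy value (mex property), so 0 moves.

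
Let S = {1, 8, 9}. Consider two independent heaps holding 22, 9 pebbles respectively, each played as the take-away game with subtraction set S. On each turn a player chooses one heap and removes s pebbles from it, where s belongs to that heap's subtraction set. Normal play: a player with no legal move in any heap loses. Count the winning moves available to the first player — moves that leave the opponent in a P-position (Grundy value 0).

2

All heaps use S = {1, 8, 9}:
n :  0  1  2  3  4  5  6  7  8  9 10 11 12 13 14 15 16 17 18 19 20 21 22
G :  0  1  0  1  0  1  0  1  2  3  2  3  2  3  2  3  0  1  0  1  0  1  0
Heap A: G(22) = 0.
Heap B: G(9) = 3.
Combined Grundy value = 0 ⊕ 3 = 3.
A winning move leaves total XOR = 0, i.e. changes one component's Grundy value g to g ⊕ X where X is the current total.
Heap A: need g' = 0⊕3 = 3. Options: 22−1→G=1, 22−8→G=2, 22−9→G=3. Hits: 1.
Heap B: need g' = 3⊕3 = 0. Options: 9−1→G=2, 9−8→G=1, 9−9→G=0. Hits: 1.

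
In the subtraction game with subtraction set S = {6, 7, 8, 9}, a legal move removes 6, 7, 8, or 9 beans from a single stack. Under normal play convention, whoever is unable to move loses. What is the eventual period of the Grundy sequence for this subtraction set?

15

n :  0  1  2  3  4  5  6  7  8  9 10 11 12 13 14 15 16 17 18 19 20 21 22 23 24 25 26 27 28 29 30 31
G :  0  0  0  0  0  0  1  1  1  1  1  1  2  2  2  0  0  0  0  0  0  1  1  1  1  1  1  2  2  2  0  0
G(n+15) = G(n) holds for n = 0,…,8 (a full window of length max(S) = 9), so the sequence is purely periodic with period 15.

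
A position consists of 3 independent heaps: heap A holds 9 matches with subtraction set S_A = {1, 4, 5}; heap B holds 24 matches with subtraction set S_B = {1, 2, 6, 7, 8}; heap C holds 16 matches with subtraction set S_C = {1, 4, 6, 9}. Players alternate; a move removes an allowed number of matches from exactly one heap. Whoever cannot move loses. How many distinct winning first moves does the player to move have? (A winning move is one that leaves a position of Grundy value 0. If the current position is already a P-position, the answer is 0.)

Heap A, S = {1, 4, 5}:
G(0) = 0
G(1) = mex{0} = 1
G(2) = mex{1} = 0
G(3) = mex{0} = 1
G(4) = mex{1,0} = 2
G(5) = mex{2,1,0} = 3
G(6) = mex{3,0,1} = 2
G(7) = mex{2,1,0} = 3
G(8) = mex{3,2,1} = 0
G(9) = mex{0,3,2} = 1
G_A(9) = 1.
Heap B, S = {1, 2, 6, 7, 8}:
G(0) = 0
G(1) = mex{0} = 1
G(2) = mex{1,0} = 2
G(3) = mex{2,1} = 0
G(4) = mex{0,2} = 1
G(5) = mex{1,0} = 2
G(6) = mex{2,1,0} = 3
G(7) = mex{3,2,1,0} = 4
G(8) = mex{4,3,2,1,0} = 5
G(9) = mex{5,4,0,2,1} = 3
G(10) = mex{3,5,1,0,2} = 4
G(11) = mex{4,3,2,1,0} = 5
G(12) = mex{5,4,3,2,1} = 0
G(13) = mex{0,5,4,3,2} = 1
G(14) = mex{1,0,5,4,3} = 2
G(15) = mex{2,1,3,5,4} = 0
G(16) = mex{0,2,4,3,5} = 1
G(17) = mex{1,0,5,4,3} = 2
G(18) = mex{2,1,0,5,4} = 3
G(19) = mex{3,2,1,0,5} = 4
G(20) = mex{4,3,2,1,0} = 5
G(21) = mex{5,4,0,2,1} = 3
G(22) = mex{3,5,1,0,2} = 4
G(23) = mex{4,3,2,1,0} = 5
G(24) = mex{5,4,3,2,1} = 0
G_B(24) = 0.
Heap C, S = {1, 4, 6, 9}:
G(0) = 0
G(1) = mex{0} = 1
G(2) = mex{1} = 0
G(3) = mex{0} = 1
G(4) = mex{1,0} = 2
G(5) = mex{2,1} = 0
G(6) = mex{0,0,0} = 1
G(7) = mex{1,1,1} = 0
G(8) = mex{0,2,0} = 1
G(9) = mex{1,0,1,0} = 2
G(10) = mex{2,1,2,1} = 0
G(11) = mex{0,0,0,0} = 1
G(12) = mex{1,1,1,1} = 0
G(13) = mex{0,2,0,2} = 1
G(14) = mex{1,0,1,0} = 2
G(15) = mex{2,1,2,1} = 0
G(16) = mex{0,0,0,0} = 1
G_C(16) = 1.
Combined Grundy value = 1 ⊕ 0 ⊕ 1 = 0.
A winning move leaves total XOR = 0, i.e. changes one component's Grundy value g to g ⊕ X where X is the current total.
Heap A: target g' = 1⊕0 = 1, but every legal move changes the Grundy value (mex property), so 0 moves.
Heap B: target g' = 0⊕0 = 0, but every legal move changes the Grundy value (mex property), so 0 moves.
Heap C: target g' = 1⊕0 = 1, but every legal move changes the Grundy value (mex property), so 0 moves.

0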